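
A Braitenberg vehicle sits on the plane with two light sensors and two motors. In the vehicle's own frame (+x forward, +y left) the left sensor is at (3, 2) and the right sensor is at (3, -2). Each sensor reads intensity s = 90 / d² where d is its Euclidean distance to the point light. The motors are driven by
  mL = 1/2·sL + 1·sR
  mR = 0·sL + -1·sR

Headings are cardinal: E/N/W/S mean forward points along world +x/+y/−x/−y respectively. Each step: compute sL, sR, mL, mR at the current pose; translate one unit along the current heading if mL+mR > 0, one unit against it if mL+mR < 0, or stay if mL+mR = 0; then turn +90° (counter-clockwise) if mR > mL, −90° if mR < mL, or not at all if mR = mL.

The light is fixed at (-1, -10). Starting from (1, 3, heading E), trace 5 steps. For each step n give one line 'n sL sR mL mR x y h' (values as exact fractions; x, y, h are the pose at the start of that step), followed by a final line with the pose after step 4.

n=0: pose=(1,3,E); sL=9/25, sR=45/73; mL=2907/3650, mR=-45/73; mL+mR=9/50 → advance +1; mR−mL=-5157/3650 → turn -1·90°
n=1: pose=(2,3,S); sL=18/25, sR=90/101; mL=3159/2525, mR=-90/101; mL+mR=9/25 → advance +1; mR−mL=-5409/2525 → turn -1·90°
n=2: pose=(2,2,W); sL=9/10, sR=45/98; mL=891/980, mR=-45/98; mL+mR=9/20 → advance +1; mR−mL=-1341/980 → turn -1·90°
n=3: pose=(1,2,N); sL=2/5, sR=90/241; mL=691/1205, mR=-90/241; mL+mR=1/5 → advance +1; mR−mL=-1141/1205 → turn -1·90°
n=4: pose=(1,3,E); sL=9/25, sR=45/73; mL=2907/3650, mR=-45/73; mL+mR=9/50 → advance +1; mR−mL=-5157/3650 → turn -1·90°

0 9/25 45/73 2907/3650 -45/73 1 3 E
1 18/25 90/101 3159/2525 -90/101 2 3 S
2 9/10 45/98 891/980 -45/98 2 2 W
3 2/5 90/241 691/1205 -90/241 1 2 N
4 9/25 45/73 2907/3650 -45/73 1 3 E
final 2 3 S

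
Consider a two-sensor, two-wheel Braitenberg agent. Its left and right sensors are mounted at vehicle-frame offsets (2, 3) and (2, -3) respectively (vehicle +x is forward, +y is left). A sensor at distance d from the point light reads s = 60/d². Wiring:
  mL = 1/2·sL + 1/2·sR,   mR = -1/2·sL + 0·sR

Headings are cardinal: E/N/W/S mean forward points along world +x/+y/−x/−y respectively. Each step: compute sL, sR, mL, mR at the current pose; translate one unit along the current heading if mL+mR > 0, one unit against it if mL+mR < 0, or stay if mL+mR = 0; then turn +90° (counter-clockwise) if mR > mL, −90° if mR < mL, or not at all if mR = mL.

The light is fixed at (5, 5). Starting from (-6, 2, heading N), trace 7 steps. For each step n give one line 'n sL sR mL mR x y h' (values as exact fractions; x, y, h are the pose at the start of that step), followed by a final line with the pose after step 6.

n=0: pose=(-6,2,N); sL=60/197, sR=12/13; mL=1572/2561, mR=-30/197; mL+mR=6/13 → advance +1; mR−mL=-1962/2561 → turn -1·90°
n=1: pose=(-6,3,E); sL=30/41, sR=30/53; mL=1410/2173, mR=-15/41; mL+mR=15/53 → advance +1; mR−mL=-2205/2173 → turn -1·90°
n=2: pose=(-5,3,S); sL=12/13, sR=12/37; mL=300/481, mR=-6/13; mL+mR=6/37 → advance +1; mR−mL=-522/481 → turn -1·90°
n=3: pose=(-5,2,W); sL=1/3, sR=5/12; mL=3/8, mR=-1/6; mL+mR=5/24 → advance +1; mR−mL=-13/24 → turn -1·90°
n=4: pose=(-6,2,N); sL=60/197, sR=12/13; mL=1572/2561, mR=-30/197; mL+mR=6/13 → advance +1; mR−mL=-1962/2561 → turn -1·90°
n=5: pose=(-6,3,E); sL=30/41, sR=30/53; mL=1410/2173, mR=-15/41; mL+mR=15/53 → advance +1; mR−mL=-2205/2173 → turn -1·90°
n=6: pose=(-5,3,S); sL=12/13, sR=12/37; mL=300/481, mR=-6/13; mL+mR=6/37 → advance +1; mR−mL=-522/481 → turn -1·90°

0 60/197 12/13 1572/2561 -30/197 -6 2 N
1 30/41 30/53 1410/2173 -15/41 -6 3 E
2 12/13 12/37 300/481 -6/13 -5 3 S
3 1/3 5/12 3/8 -1/6 -5 2 W
4 60/197 12/13 1572/2561 -30/197 -6 2 N
5 30/41 30/53 1410/2173 -15/41 -6 3 E
6 12/13 12/37 300/481 -6/13 -5 3 S
final -5 2 W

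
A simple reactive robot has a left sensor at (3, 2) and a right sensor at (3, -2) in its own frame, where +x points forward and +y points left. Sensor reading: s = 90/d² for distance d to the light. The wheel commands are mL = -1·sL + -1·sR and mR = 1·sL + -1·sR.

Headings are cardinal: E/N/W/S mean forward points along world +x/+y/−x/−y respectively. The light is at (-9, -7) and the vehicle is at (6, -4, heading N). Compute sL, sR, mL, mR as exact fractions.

18/41 18/65 -1908/2665 432/2665

left sensor world pos  = (4, -1); dL² = 205
right sensor world pos = (8, -1); dR² = 325
sL = 90/205 = 18/41
sR = 90/325 = 18/65
mL = -1·sL + -1·sR = -1908/2665
mR = 1·sL + -1·sR = 432/2665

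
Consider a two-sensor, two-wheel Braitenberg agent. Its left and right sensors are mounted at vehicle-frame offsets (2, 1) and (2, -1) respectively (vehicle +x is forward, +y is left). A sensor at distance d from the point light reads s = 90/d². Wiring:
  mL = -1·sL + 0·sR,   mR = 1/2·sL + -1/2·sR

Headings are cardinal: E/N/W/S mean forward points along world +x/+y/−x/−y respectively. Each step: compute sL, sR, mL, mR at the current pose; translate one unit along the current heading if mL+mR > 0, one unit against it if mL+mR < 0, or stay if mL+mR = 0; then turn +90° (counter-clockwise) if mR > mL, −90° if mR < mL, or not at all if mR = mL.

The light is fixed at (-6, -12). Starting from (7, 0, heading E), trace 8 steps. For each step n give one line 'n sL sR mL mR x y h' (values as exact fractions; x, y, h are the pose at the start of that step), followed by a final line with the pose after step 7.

0 45/197 45/173 -45/197 -540/34081 7 0 E
1 90/317 18/73 -90/317 432/23141 6 0 N
2 9/20 45/122 -9/20 99/2440 6 -1 W
3 90/277 2/5 -90/277 -52/1385 7 -1 S
4 45/197 45/173 -45/197 -540/34081 7 0 E
5 90/317 18/73 -90/317 432/23141 6 0 N
6 9/20 45/122 -9/20 99/2440 6 -1 W
7 90/277 2/5 -90/277 -52/1385 7 -1 S
final 7 0 E

n=0: pose=(7,0,E); sL=45/197, sR=45/173; mL=-45/197, mR=-540/34081; mL+mR=-8325/34081 → advance -1; mR−mL=7245/34081 → turn +1·90°
n=1: pose=(6,0,N); sL=90/317, sR=18/73; mL=-90/317, mR=432/23141; mL+mR=-6138/23141 → advance -1; mR−mL=7002/23141 → turn +1·90°
n=2: pose=(6,-1,W); sL=9/20, sR=45/122; mL=-9/20, mR=99/2440; mL+mR=-999/2440 → advance -1; mR−mL=1197/2440 → turn +1·90°
n=3: pose=(7,-1,S); sL=90/277, sR=2/5; mL=-90/277, mR=-52/1385; mL+mR=-502/1385 → advance -1; mR−mL=398/1385 → turn +1·90°
n=4: pose=(7,0,E); sL=45/197, sR=45/173; mL=-45/197, mR=-540/34081; mL+mR=-8325/34081 → advance -1; mR−mL=7245/34081 → turn +1·90°
n=5: pose=(6,0,N); sL=90/317, sR=18/73; mL=-90/317, mR=432/23141; mL+mR=-6138/23141 → advance -1; mR−mL=7002/23141 → turn +1·90°
n=6: pose=(6,-1,W); sL=9/20, sR=45/122; mL=-9/20, mR=99/2440; mL+mR=-999/2440 → advance -1; mR−mL=1197/2440 → turn +1·90°
n=7: pose=(7,-1,S); sL=90/277, sR=2/5; mL=-90/277, mR=-52/1385; mL+mR=-502/1385 → advance -1; mR−mL=398/1385 → turn +1·90°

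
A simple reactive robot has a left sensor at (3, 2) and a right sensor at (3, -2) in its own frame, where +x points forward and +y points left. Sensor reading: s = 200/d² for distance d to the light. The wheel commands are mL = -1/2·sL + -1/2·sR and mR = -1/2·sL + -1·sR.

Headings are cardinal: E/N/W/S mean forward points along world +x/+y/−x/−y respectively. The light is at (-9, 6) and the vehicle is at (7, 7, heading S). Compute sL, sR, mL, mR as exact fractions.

left sensor world pos  = (9, 4); dL² = 328
right sensor world pos = (5, 4); dR² = 200
sL = 200/328 = 25/41
sR = 200/200 = 1
mL = -1/2·sL + -1/2·sR = -33/41
mR = -1/2·sL + -1·sR = -107/82

25/41 1 -33/41 -107/82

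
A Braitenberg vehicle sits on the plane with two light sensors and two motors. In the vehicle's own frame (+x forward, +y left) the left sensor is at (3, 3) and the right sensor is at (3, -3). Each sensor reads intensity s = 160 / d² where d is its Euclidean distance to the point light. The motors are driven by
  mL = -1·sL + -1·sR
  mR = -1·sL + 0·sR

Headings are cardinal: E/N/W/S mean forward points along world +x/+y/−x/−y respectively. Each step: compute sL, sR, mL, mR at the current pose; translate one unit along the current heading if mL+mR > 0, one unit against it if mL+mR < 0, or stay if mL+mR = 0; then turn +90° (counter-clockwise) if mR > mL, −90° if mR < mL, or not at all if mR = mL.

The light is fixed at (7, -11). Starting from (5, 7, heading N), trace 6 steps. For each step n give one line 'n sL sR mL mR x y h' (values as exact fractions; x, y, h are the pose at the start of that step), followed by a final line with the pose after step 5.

n=0: pose=(5,7,N); sL=80/233, sR=80/221; mL=-36320/51493, mR=-80/233; mL+mR=-54000/51493 → advance -1; mR−mL=80/221 → turn +1·90°
n=1: pose=(5,6,W); sL=160/221, sR=32/85; mL=-1216/1105, mR=-160/221; mL+mR=-2016/1105 → advance -1; mR−mL=32/85 → turn +1·90°
n=2: pose=(6,6,S); sL=4/5, sR=40/53; mL=-412/265, mR=-4/5; mL+mR=-624/265 → advance -1; mR−mL=40/53 → turn +1·90°
n=3: pose=(6,7,E); sL=32/89, sR=160/229; mL=-21568/20381, mR=-32/89; mL+mR=-28896/20381 → advance -1; mR−mL=160/229 → turn +1·90°
n=4: pose=(5,7,N); sL=80/233, sR=80/221; mL=-36320/51493, mR=-80/233; mL+mR=-54000/51493 → advance -1; mR−mL=80/221 → turn +1·90°
n=5: pose=(5,6,W); sL=160/221, sR=32/85; mL=-1216/1105, mR=-160/221; mL+mR=-2016/1105 → advance -1; mR−mL=32/85 → turn +1·90°

0 80/233 80/221 -36320/51493 -80/233 5 7 N
1 160/221 32/85 -1216/1105 -160/221 5 6 W
2 4/5 40/53 -412/265 -4/5 6 6 S
3 32/89 160/229 -21568/20381 -32/89 6 7 E
4 80/233 80/221 -36320/51493 -80/233 5 7 N
5 160/221 32/85 -1216/1105 -160/221 5 6 W
final 6 6 S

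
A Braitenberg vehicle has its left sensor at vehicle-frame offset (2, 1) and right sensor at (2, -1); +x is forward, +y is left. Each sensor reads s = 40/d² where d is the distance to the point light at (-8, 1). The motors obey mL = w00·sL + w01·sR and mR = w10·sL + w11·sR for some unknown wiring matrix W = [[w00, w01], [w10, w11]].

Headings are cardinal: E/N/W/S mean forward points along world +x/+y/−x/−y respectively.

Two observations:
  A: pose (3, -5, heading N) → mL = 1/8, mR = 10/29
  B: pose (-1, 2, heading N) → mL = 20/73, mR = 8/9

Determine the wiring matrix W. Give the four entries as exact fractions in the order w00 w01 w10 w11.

obs A: pose=(3,-5,N) → sL=10/29, sR=1/4, mL=1/8, mR=10/29
obs B: pose=(-1,2,N) → sL=8/9, sR=40/73, mL=20/73, mR=8/9
sensor matrix S = [[10/29, 1/4], [8/9, 40/73]]; det S = -634/19053
solve [mL_A; mL_B] = S·[w00; w01] and [mR_A; mR_B] = S·[w10; w11]:
  w00 = 0, w01 = 1/2, w10 = 1, w11 = 0

0 1/2 1 0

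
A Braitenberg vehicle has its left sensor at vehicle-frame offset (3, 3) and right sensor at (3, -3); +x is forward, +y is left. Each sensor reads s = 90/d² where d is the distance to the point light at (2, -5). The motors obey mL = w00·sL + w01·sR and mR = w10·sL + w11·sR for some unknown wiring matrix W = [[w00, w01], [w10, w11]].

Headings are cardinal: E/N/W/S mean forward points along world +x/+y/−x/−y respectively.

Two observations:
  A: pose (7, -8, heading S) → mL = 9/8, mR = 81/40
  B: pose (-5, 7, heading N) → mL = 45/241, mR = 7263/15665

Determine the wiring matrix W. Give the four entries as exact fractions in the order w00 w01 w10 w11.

0 1/2 1 1/2

obs A: pose=(7,-8,S) → sL=9/10, sR=9/4, mL=9/8, mR=81/40
obs B: pose=(-5,7,N) → sL=18/65, sR=90/241, mL=45/241, mR=7263/15665
sensor matrix S = [[9/10, 9/4], [18/65, 90/241]]; det S = -8991/31330
solve [mL_A; mL_B] = S·[w00; w01] and [mR_A; mR_B] = S·[w10; w11]:
  w00 = 0, w01 = 1/2, w10 = 1, w11 = 1/2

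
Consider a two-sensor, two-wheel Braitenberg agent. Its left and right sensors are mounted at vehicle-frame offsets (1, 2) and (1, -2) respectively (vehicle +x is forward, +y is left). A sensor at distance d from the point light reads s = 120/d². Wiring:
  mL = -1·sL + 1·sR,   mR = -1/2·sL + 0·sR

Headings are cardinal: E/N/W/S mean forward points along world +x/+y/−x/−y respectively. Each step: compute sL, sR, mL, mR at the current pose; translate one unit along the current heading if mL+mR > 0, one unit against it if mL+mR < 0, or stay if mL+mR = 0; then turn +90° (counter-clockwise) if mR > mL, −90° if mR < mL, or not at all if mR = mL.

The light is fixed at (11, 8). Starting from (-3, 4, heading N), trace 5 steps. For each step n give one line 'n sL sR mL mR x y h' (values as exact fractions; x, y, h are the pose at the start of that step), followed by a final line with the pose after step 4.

0 24/53 40/51 896/2703 -12/53 -3 4 N
1 12/17 60/97 -144/1649 -6/17 -3 5 E
2 24/37 24/61 -576/2257 -12/37 -4 5 S
3 15/34 15/32 15/544 -15/68 -4 6 W
4 120/257 24/29 2688/7453 -60/257 -3 6 N
final -3 7 E

n=0: pose=(-3,4,N); sL=24/53, sR=40/51; mL=896/2703, mR=-12/53; mL+mR=284/2703 → advance +1; mR−mL=-1508/2703 → turn -1·90°
n=1: pose=(-3,5,E); sL=12/17, sR=60/97; mL=-144/1649, mR=-6/17; mL+mR=-726/1649 → advance -1; mR−mL=-438/1649 → turn -1·90°
n=2: pose=(-4,5,S); sL=24/37, sR=24/61; mL=-576/2257, mR=-12/37; mL+mR=-1308/2257 → advance -1; mR−mL=-156/2257 → turn -1·90°
n=3: pose=(-4,6,W); sL=15/34, sR=15/32; mL=15/544, mR=-15/68; mL+mR=-105/544 → advance -1; mR−mL=-135/544 → turn -1·90°
n=4: pose=(-3,6,N); sL=120/257, sR=24/29; mL=2688/7453, mR=-60/257; mL+mR=948/7453 → advance +1; mR−mL=-4428/7453 → turn -1·90°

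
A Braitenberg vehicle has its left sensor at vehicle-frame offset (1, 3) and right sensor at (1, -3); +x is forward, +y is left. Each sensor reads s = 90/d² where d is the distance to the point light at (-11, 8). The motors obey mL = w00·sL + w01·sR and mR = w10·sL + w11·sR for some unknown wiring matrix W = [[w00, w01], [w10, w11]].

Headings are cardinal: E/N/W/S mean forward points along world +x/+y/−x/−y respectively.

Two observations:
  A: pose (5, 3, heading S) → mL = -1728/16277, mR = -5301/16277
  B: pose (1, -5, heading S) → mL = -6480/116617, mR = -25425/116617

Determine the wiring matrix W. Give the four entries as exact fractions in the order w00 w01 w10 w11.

1/2 -1/2 1/2 -1

obs A: pose=(5,3,S) → sL=90/397, sR=18/41, mL=-1728/16277, mR=-5301/16277
obs B: pose=(1,-5,S) → sL=90/421, sR=90/277, mL=-6480/116617, mR=-25425/116617
sensor matrix S = [[90/397, 18/41], [90/421, 90/277]]; det S = -38335680/1898174909
solve [mL_A; mL_B] = S·[w00; w01] and [mR_A; mR_B] = S·[w10; w11]:
  w00 = 1/2, w01 = -1/2, w10 = 1/2, w11 = -1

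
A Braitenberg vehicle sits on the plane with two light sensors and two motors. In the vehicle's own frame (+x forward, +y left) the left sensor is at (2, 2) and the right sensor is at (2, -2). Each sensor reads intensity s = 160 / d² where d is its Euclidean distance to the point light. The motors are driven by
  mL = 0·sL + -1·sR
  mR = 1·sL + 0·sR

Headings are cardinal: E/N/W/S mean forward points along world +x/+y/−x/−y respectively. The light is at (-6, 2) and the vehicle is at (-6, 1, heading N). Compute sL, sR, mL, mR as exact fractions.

left sensor world pos  = (-8, 3); dL² = 5
right sensor world pos = (-4, 3); dR² = 5
sL = 160/5 = 32
sR = 160/5 = 32
mL = 0·sL + -1·sR = -32
mR = 1·sL + 0·sR = 32

32 32 -32 32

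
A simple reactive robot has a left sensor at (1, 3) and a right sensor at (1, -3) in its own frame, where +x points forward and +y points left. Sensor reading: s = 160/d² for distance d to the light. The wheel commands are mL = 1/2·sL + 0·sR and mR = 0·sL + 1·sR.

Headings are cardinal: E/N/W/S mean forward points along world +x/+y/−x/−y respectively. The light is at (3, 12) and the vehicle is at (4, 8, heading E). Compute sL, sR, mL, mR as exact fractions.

left sensor world pos  = (5, 11); dL² = 5
right sensor world pos = (5, 5); dR² = 53
sL = 160/5 = 32
sR = 160/53 = 160/53
mL = 1/2·sL + 0·sR = 16
mR = 0·sL + 1·sR = 160/53

32 160/53 16 160/53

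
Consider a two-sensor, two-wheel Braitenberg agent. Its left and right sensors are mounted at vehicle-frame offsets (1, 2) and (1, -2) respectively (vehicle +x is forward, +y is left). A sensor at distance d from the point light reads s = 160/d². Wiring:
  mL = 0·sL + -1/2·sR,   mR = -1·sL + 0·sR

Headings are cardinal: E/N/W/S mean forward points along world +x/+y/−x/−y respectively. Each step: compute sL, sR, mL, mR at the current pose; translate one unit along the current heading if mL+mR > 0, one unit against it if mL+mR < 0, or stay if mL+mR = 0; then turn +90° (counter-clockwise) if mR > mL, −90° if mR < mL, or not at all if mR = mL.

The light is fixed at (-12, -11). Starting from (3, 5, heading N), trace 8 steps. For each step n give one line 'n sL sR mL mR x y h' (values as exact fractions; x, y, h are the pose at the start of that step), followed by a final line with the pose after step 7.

n=0: pose=(3,5,N); sL=80/229, sR=80/289; mL=-40/289, mR=-80/229; mL+mR=-32280/66181 → advance -1; mR−mL=-13960/66181 → turn -1·90°
n=1: pose=(3,4,E); sL=32/109, sR=32/85; mL=-16/85, mR=-32/109; mL+mR=-4464/9265 → advance -1; mR−mL=-976/9265 → turn -1·90°
n=2: pose=(2,4,S); sL=40/113, sR=8/17; mL=-4/17, mR=-40/113; mL+mR=-1132/1921 → advance -1; mR−mL=-228/1921 → turn -1·90°
n=3: pose=(2,5,W); sL=32/73, sR=160/493; mL=-80/493, mR=-32/73; mL+mR=-21616/35989 → advance -1; mR−mL=-9936/35989 → turn -1·90°
n=4: pose=(3,5,N); sL=80/229, sR=80/289; mL=-40/289, mR=-80/229; mL+mR=-32280/66181 → advance -1; mR−mL=-13960/66181 → turn -1·90°
n=5: pose=(3,4,E); sL=32/109, sR=32/85; mL=-16/85, mR=-32/109; mL+mR=-4464/9265 → advance -1; mR−mL=-976/9265 → turn -1·90°
n=6: pose=(2,4,S); sL=40/113, sR=8/17; mL=-4/17, mR=-40/113; mL+mR=-1132/1921 → advance -1; mR−mL=-228/1921 → turn -1·90°
n=7: pose=(2,5,W); sL=32/73, sR=160/493; mL=-80/493, mR=-32/73; mL+mR=-21616/35989 → advance -1; mR−mL=-9936/35989 → turn -1·90°

0 80/229 80/289 -40/289 -80/229 3 5 N
1 32/109 32/85 -16/85 -32/109 3 4 E
2 40/113 8/17 -4/17 -40/113 2 4 S
3 32/73 160/493 -80/493 -32/73 2 5 W
4 80/229 80/289 -40/289 -80/229 3 5 N
5 32/109 32/85 -16/85 -32/109 3 4 E
6 40/113 8/17 -4/17 -40/113 2 4 S
7 32/73 160/493 -80/493 -32/73 2 5 W
final 3 5 N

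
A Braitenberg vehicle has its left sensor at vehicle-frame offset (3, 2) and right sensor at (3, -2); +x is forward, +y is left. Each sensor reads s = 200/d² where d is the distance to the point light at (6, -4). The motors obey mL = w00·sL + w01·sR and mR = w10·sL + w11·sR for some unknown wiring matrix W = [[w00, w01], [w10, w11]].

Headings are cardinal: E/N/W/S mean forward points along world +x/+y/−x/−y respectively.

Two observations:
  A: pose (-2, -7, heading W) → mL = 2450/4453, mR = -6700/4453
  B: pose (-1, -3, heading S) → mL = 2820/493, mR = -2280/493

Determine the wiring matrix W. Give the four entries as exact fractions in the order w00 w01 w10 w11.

obs A: pose=(-2,-7,W) → sL=100/73, sR=100/61, mL=2450/4453, mR=-6700/4453
obs B: pose=(-1,-3,S) → sL=200/29, sR=40/17, mL=2820/493, mR=-2280/493
sensor matrix S = [[100/73, 100/61], [200/29, 40/17]]; det S = -17744000/2195329
solve [mL_A; mL_B] = S·[w00; w01] and [mR_A; mR_B] = S·[w10; w11]:
  w00 = 1, w01 = -1/2, w10 = -1/2, w11 = -1/2

1 -1/2 -1/2 -1/2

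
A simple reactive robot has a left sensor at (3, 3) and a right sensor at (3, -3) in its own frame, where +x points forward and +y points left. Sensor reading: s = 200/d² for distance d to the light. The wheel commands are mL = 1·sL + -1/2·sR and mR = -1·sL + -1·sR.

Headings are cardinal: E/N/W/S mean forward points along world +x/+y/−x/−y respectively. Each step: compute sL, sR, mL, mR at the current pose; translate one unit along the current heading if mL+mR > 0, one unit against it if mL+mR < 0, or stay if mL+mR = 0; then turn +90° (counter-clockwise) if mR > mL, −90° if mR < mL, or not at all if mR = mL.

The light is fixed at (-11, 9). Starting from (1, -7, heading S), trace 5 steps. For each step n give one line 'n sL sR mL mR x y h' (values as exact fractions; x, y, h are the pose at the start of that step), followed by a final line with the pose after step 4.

0 100/293 100/221 7450/64753 -51400/64753 1 -7 S
1 40/81 8/9 4/81 -112/81 1 -6 W
2 50/61 1/2 139/244 -161/122 2 -6 N
3 8/17 200/617 3236/10489 -8336/10489 2 -7 E
4 100/293 100/221 7450/64753 -51400/64753 1 -7 S
final 1 -6 W

n=0: pose=(1,-7,S); sL=100/293, sR=100/221; mL=7450/64753, mR=-51400/64753; mL+mR=-150/221 → advance -1; mR−mL=-58850/64753 → turn -1·90°
n=1: pose=(1,-6,W); sL=40/81, sR=8/9; mL=4/81, mR=-112/81; mL+mR=-4/3 → advance -1; mR−mL=-116/81 → turn -1·90°
n=2: pose=(2,-6,N); sL=50/61, sR=1/2; mL=139/244, mR=-161/122; mL+mR=-3/4 → advance -1; mR−mL=-461/244 → turn -1·90°
n=3: pose=(2,-7,E); sL=8/17, sR=200/617; mL=3236/10489, mR=-8336/10489; mL+mR=-300/617 → advance -1; mR−mL=-11572/10489 → turn -1·90°
n=4: pose=(1,-7,S); sL=100/293, sR=100/221; mL=7450/64753, mR=-51400/64753; mL+mR=-150/221 → advance -1; mR−mL=-58850/64753 → turn -1·90°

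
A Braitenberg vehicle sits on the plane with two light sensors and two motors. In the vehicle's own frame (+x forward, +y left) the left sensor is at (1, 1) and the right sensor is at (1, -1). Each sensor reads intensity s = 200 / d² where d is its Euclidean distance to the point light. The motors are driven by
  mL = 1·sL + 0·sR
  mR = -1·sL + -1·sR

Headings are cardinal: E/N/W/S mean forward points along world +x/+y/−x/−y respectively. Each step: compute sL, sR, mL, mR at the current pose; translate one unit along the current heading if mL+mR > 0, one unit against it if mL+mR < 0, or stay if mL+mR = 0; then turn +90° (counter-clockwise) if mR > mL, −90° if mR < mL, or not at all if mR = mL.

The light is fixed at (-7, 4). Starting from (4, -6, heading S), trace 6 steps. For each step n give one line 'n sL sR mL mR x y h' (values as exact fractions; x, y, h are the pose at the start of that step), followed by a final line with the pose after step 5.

n=0: pose=(4,-6,S); sL=40/53, sR=200/221; mL=40/53, mR=-19440/11713; mL+mR=-200/221 → advance -1; mR−mL=-28280/11713 → turn -1·90°
n=1: pose=(4,-5,W); sL=1, sR=50/41; mL=1, mR=-91/41; mL+mR=-50/41 → advance -1; mR−mL=-132/41 → turn -1·90°
n=2: pose=(5,-5,N); sL=40/37, sR=200/233; mL=40/37, mR=-16720/8621; mL+mR=-200/233 → advance -1; mR−mL=-26040/8621 → turn -1·90°
n=3: pose=(5,-6,E); sL=4/5, sR=20/29; mL=4/5, mR=-216/145; mL+mR=-20/29 → advance -1; mR−mL=-332/145 → turn -1·90°
n=4: pose=(4,-6,S); sL=40/53, sR=200/221; mL=40/53, mR=-19440/11713; mL+mR=-200/221 → advance -1; mR−mL=-28280/11713 → turn -1·90°
n=5: pose=(4,-5,W); sL=1, sR=50/41; mL=1, mR=-91/41; mL+mR=-50/41 → advance -1; mR−mL=-132/41 → turn -1·90°

0 40/53 200/221 40/53 -19440/11713 4 -6 S
1 1 50/41 1 -91/41 4 -5 W
2 40/37 200/233 40/37 -16720/8621 5 -5 N
3 4/5 20/29 4/5 -216/145 5 -6 E
4 40/53 200/221 40/53 -19440/11713 4 -6 S
5 1 50/41 1 -91/41 4 -5 W
final 5 -5 N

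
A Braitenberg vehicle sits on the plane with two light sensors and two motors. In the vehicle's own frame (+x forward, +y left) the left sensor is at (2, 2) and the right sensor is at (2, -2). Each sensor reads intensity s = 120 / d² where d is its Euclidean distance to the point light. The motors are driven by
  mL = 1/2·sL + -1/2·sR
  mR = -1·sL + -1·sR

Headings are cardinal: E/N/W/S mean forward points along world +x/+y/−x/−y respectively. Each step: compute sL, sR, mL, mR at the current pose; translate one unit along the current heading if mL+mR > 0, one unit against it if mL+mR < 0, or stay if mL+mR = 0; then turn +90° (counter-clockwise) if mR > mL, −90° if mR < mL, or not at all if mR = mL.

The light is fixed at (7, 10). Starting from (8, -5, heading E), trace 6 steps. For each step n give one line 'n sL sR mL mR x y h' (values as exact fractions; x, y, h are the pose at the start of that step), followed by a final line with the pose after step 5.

n=0: pose=(8,-5,E); sL=60/89, sR=60/149; mL=1800/13261, mR=-14280/13261; mL+mR=-12480/13261 → advance -1; mR−mL=-16080/13261 → turn -1·90°
n=1: pose=(7,-5,S); sL=120/293, sR=120/293; mL=0, mR=-240/293; mL+mR=-240/293 → advance -1; mR−mL=-240/293 → turn -1·90°
n=2: pose=(7,-4,W); sL=6/13, sR=30/37; mL=-84/481, mR=-612/481; mL+mR=-696/481 → advance -1; mR−mL=-528/481 → turn -1·90°
n=3: pose=(8,-4,N); sL=24/29, sR=40/51; mL=32/1479, mR=-2384/1479; mL+mR=-784/493 → advance -1; mR−mL=-2416/1479 → turn -1·90°
n=4: pose=(8,-5,E); sL=60/89, sR=60/149; mL=1800/13261, mR=-14280/13261; mL+mR=-12480/13261 → advance -1; mR−mL=-16080/13261 → turn -1·90°
n=5: pose=(7,-5,S); sL=120/293, sR=120/293; mL=0, mR=-240/293; mL+mR=-240/293 → advance -1; mR−mL=-240/293 → turn -1·90°

0 60/89 60/149 1800/13261 -14280/13261 8 -5 E
1 120/293 120/293 0 -240/293 7 -5 S
2 6/13 30/37 -84/481 -612/481 7 -4 W
3 24/29 40/51 32/1479 -2384/1479 8 -4 N
4 60/89 60/149 1800/13261 -14280/13261 8 -5 E
5 120/293 120/293 0 -240/293 7 -5 S
final 7 -4 W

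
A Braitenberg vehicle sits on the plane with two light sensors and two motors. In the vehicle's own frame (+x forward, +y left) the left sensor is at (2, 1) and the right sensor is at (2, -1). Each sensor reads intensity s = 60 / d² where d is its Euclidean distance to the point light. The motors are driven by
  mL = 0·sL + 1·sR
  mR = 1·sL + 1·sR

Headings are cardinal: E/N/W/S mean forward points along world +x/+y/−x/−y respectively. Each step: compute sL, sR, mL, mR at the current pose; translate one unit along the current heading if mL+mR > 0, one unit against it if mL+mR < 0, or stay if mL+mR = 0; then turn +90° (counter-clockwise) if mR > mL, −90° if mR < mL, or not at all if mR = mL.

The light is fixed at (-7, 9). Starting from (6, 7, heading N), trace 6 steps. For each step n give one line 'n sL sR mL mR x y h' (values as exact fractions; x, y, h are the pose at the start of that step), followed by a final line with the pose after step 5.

0 5/12 15/49 15/49 425/588 6 7 N
1 12/25 60/121 60/121 2952/3025 6 8 W
2 30/89 6/13 6/13 924/1157 5 8 S
3 60/197 12/41 12/41 4824/8077 5 7 E
4 5/12 15/49 15/49 425/588 6 7 N
5 12/25 60/121 60/121 2952/3025 6 8 W
final 5 8 S

n=0: pose=(6,7,N); sL=5/12, sR=15/49; mL=15/49, mR=425/588; mL+mR=605/588 → advance +1; mR−mL=5/12 → turn +1·90°
n=1: pose=(6,8,W); sL=12/25, sR=60/121; mL=60/121, mR=2952/3025; mL+mR=4452/3025 → advance +1; mR−mL=12/25 → turn +1·90°
n=2: pose=(5,8,S); sL=30/89, sR=6/13; mL=6/13, mR=924/1157; mL+mR=1458/1157 → advance +1; mR−mL=30/89 → turn +1·90°
n=3: pose=(5,7,E); sL=60/197, sR=12/41; mL=12/41, mR=4824/8077; mL+mR=7188/8077 → advance +1; mR−mL=60/197 → turn +1·90°
n=4: pose=(6,7,N); sL=5/12, sR=15/49; mL=15/49, mR=425/588; mL+mR=605/588 → advance +1; mR−mL=5/12 → turn +1·90°
n=5: pose=(6,8,W); sL=12/25, sR=60/121; mL=60/121, mR=2952/3025; mL+mR=4452/3025 → advance +1; mR−mL=12/25 → turn +1·90°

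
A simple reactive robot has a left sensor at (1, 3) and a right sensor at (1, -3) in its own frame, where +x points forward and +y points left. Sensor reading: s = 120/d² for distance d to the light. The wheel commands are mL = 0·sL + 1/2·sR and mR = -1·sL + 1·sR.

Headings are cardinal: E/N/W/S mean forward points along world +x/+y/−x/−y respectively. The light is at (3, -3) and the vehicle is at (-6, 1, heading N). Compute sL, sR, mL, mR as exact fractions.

120/169 120/61 60/61 12960/10309

left sensor world pos  = (-9, 2); dL² = 169
right sensor world pos = (-3, 2); dR² = 61
sL = 120/169 = 120/169
sR = 120/61 = 120/61
mL = 0·sL + 1/2·sR = 60/61
mR = -1·sL + 1·sR = 12960/10309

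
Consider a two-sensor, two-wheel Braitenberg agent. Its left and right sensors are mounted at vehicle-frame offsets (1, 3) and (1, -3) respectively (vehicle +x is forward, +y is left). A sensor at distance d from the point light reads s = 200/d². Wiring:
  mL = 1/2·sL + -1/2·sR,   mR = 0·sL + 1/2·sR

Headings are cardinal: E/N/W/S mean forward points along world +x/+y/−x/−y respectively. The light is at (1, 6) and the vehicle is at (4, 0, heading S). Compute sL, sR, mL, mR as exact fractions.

40/17 200/49 -720/833 100/49

left sensor world pos  = (7, -1); dL² = 85
right sensor world pos = (1, -1); dR² = 49
sL = 200/85 = 40/17
sR = 200/49 = 200/49
mL = 1/2·sL + -1/2·sR = -720/833
mR = 0·sL + 1/2·sR = 100/49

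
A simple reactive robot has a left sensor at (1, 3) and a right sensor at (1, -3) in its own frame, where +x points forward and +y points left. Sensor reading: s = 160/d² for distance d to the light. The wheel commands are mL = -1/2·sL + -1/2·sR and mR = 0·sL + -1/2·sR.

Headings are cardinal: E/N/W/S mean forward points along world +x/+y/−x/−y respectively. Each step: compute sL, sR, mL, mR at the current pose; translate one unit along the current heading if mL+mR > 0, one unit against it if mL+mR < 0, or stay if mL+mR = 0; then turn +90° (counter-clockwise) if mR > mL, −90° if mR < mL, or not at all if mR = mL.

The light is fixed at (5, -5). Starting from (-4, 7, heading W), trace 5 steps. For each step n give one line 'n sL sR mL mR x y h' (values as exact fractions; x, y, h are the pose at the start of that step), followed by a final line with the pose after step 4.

0 160/181 32/65 -8096/11765 -16/65 -4 7 W
1 80/73 80/121 -7760/8833 -40/121 -3 7 S
2 32/61 160/149 -7264/9089 -80/149 -3 8 E
3 8/17 20/29 -286/493 -10/29 -4 8 N
4 160/181 32/65 -8096/11765 -16/65 -4 7 W
final -3 7 S

n=0: pose=(-4,7,W); sL=160/181, sR=32/65; mL=-8096/11765, mR=-16/65; mL+mR=-10992/11765 → advance -1; mR−mL=80/181 → turn +1·90°
n=1: pose=(-3,7,S); sL=80/73, sR=80/121; mL=-7760/8833, mR=-40/121; mL+mR=-10680/8833 → advance -1; mR−mL=40/73 → turn +1·90°
n=2: pose=(-3,8,E); sL=32/61, sR=160/149; mL=-7264/9089, mR=-80/149; mL+mR=-12144/9089 → advance -1; mR−mL=16/61 → turn +1·90°
n=3: pose=(-4,8,N); sL=8/17, sR=20/29; mL=-286/493, mR=-10/29; mL+mR=-456/493 → advance -1; mR−mL=4/17 → turn +1·90°
n=4: pose=(-4,7,W); sL=160/181, sR=32/65; mL=-8096/11765, mR=-16/65; mL+mR=-10992/11765 → advance -1; mR−mL=80/181 → turn +1·90°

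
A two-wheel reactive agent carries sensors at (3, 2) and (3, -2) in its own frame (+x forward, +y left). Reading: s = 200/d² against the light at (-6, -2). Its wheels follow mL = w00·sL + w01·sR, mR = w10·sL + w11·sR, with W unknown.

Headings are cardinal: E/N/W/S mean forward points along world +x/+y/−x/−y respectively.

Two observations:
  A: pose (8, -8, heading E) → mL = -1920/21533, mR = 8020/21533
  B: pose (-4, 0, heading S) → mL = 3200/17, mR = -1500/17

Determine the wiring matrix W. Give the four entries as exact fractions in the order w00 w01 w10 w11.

-1 1 1 -1/2

obs A: pose=(8,-8,E) → sL=40/61, sR=200/353, mL=-1920/21533, mR=8020/21533
obs B: pose=(-4,0,S) → sL=200/17, sR=200, mL=3200/17, mR=-1500/17
sensor matrix S = [[40/61, 200/353], [200/17, 200]]; det S = 45568000/366061
solve [mL_A; mL_B] = S·[w00; w01] and [mR_A; mR_B] = S·[w10; w11]:
  w00 = -1, w01 = 1, w10 = 1, w11 = -1/2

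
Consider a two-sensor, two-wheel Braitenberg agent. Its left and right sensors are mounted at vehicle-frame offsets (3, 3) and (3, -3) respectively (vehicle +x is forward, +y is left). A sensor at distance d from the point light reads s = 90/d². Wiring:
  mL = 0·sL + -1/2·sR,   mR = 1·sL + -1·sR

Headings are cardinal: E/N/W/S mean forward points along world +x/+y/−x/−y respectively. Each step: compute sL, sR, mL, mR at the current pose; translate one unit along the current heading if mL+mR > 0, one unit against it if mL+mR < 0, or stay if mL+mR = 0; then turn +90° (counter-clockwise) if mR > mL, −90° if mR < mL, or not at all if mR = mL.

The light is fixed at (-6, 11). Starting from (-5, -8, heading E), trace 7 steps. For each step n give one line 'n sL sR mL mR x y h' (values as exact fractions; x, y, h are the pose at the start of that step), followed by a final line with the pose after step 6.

0 45/136 9/50 -9/100 513/3400 -5 -8 E
1 90/257 90/281 -45/281 2160/72217 -4 -8 N
2 9/53 9/29 -9/58 -216/1537 -4 -9 W
3 18/113 90/529 -45/529 -648/59777 -3 -9 S
4 45/146 9/52 -9/104 513/3796 -3 -8 E
5 90/257 18/61 -9/61 864/15677 -2 -8 N
6 9/53 9/29 -9/58 -216/1537 -2 -9 W
final -1 -9 S

n=0: pose=(-5,-8,E); sL=45/136, sR=9/50; mL=-9/100, mR=513/3400; mL+mR=207/3400 → advance +1; mR−mL=819/3400 → turn +1·90°
n=1: pose=(-4,-8,N); sL=90/257, sR=90/281; mL=-45/281, mR=2160/72217; mL+mR=-9405/72217 → advance -1; mR−mL=13725/72217 → turn +1·90°
n=2: pose=(-4,-9,W); sL=9/53, sR=9/29; mL=-9/58, mR=-216/1537; mL+mR=-909/3074 → advance -1; mR−mL=45/3074 → turn +1·90°
n=3: pose=(-3,-9,S); sL=18/113, sR=90/529; mL=-45/529, mR=-648/59777; mL+mR=-5733/59777 → advance -1; mR−mL=4437/59777 → turn +1·90°
n=4: pose=(-3,-8,E); sL=45/146, sR=9/52; mL=-9/104, mR=513/3796; mL+mR=369/7592 → advance +1; mR−mL=1683/7592 → turn +1·90°
n=5: pose=(-2,-8,N); sL=90/257, sR=18/61; mL=-9/61, mR=864/15677; mL+mR=-1449/15677 → advance -1; mR−mL=3177/15677 → turn +1·90°
n=6: pose=(-2,-9,W); sL=9/53, sR=9/29; mL=-9/58, mR=-216/1537; mL+mR=-909/3074 → advance -1; mR−mL=45/3074 → turn +1·90°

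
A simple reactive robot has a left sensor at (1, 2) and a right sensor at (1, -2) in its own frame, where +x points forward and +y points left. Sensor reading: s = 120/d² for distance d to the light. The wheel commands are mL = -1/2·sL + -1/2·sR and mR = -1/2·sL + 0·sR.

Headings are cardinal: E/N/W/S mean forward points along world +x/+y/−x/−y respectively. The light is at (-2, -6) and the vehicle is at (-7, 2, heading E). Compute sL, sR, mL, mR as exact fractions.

left sensor world pos  = (-6, 4); dL² = 116
right sensor world pos = (-6, 0); dR² = 52
sL = 120/116 = 30/29
sR = 120/52 = 30/13
mL = -1/2·sL + -1/2·sR = -630/377
mR = -1/2·sL + 0·sR = -15/29

30/29 30/13 -630/377 -15/29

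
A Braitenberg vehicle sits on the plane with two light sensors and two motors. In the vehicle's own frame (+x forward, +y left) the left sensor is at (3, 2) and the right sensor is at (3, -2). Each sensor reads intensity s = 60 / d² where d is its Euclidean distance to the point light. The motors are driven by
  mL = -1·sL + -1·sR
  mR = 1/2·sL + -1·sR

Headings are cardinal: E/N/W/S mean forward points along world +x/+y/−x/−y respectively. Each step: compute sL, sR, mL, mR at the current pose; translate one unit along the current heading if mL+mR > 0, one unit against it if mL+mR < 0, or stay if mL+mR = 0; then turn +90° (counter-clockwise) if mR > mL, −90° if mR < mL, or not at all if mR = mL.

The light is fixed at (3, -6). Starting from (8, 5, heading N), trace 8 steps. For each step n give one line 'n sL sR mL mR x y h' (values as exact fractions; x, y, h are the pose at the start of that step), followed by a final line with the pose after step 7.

n=0: pose=(8,5,N); sL=12/41, sR=12/49; mL=-1080/2009, mR=-198/2009; mL+mR=-1278/2009 → advance -1; mR−mL=18/41 → turn +1·90°
n=1: pose=(8,4,W); sL=15/17, sR=15/37; mL=-810/629, mR=45/1258; mL+mR=-1575/1258 → advance -1; mR−mL=45/34 → turn +1·90°
n=2: pose=(9,4,S); sL=60/113, sR=12/13; mL=-2136/1469, mR=-966/1469; mL+mR=-3102/1469 → advance -1; mR−mL=90/113 → turn +1·90°
n=3: pose=(9,5,E); sL=6/25, sR=10/27; mL=-412/675, mR=-169/675; mL+mR=-581/675 → advance -1; mR−mL=9/25 → turn +1·90°
n=4: pose=(8,5,N); sL=12/41, sR=12/49; mL=-1080/2009, mR=-198/2009; mL+mR=-1278/2009 → advance -1; mR−mL=18/41 → turn +1·90°
n=5: pose=(8,4,W); sL=15/17, sR=15/37; mL=-810/629, mR=45/1258; mL+mR=-1575/1258 → advance -1; mR−mL=45/34 → turn +1·90°
n=6: pose=(9,4,S); sL=60/113, sR=12/13; mL=-2136/1469, mR=-966/1469; mL+mR=-3102/1469 → advance -1; mR−mL=90/113 → turn +1·90°
n=7: pose=(9,5,E); sL=6/25, sR=10/27; mL=-412/675, mR=-169/675; mL+mR=-581/675 → advance -1; mR−mL=9/25 → turn +1·90°

0 12/41 12/49 -1080/2009 -198/2009 8 5 N
1 15/17 15/37 -810/629 45/1258 8 4 W
2 60/113 12/13 -2136/1469 -966/1469 9 4 S
3 6/25 10/27 -412/675 -169/675 9 5 E
4 12/41 12/49 -1080/2009 -198/2009 8 5 N
5 15/17 15/37 -810/629 45/1258 8 4 W
6 60/113 12/13 -2136/1469 -966/1469 9 4 S
7 6/25 10/27 -412/675 -169/675 9 5 E
final 8 5 N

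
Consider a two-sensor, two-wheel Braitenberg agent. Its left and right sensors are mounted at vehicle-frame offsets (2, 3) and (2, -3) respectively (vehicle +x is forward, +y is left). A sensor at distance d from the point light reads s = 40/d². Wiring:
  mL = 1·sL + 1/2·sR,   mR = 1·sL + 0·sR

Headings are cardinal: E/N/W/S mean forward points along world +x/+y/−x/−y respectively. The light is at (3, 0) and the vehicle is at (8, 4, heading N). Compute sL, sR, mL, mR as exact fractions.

left sensor world pos  = (5, 6); dL² = 40
right sensor world pos = (11, 6); dR² = 100
sL = 40/40 = 1
sR = 40/100 = 2/5
mL = 1·sL + 1/2·sR = 6/5
mR = 1·sL + 0·sR = 1

1 2/5 6/5 1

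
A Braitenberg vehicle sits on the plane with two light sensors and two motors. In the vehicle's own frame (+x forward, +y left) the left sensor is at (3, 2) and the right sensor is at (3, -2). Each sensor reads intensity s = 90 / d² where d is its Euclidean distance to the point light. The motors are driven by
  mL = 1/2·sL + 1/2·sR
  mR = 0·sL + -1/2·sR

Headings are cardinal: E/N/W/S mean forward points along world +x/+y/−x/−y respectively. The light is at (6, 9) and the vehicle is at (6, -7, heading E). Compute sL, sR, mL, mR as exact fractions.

left sensor world pos  = (9, -5); dL² = 205
right sensor world pos = (9, -9); dR² = 333
sL = 90/205 = 18/41
sR = 90/333 = 10/37
mL = 1/2·sL + 1/2·sR = 538/1517
mR = 0·sL + -1/2·sR = -5/37

18/41 10/37 538/1517 -5/37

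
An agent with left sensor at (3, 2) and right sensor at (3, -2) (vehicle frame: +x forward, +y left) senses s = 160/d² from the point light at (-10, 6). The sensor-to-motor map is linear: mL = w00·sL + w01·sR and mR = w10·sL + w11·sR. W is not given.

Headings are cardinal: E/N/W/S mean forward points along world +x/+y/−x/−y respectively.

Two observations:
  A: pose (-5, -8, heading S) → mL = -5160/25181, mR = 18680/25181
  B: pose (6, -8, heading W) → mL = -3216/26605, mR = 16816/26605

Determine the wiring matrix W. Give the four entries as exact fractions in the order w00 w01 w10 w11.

-1 1/2 1 1/2

obs A: pose=(-5,-8,S) → sL=80/169, sR=80/149, mL=-5160/25181, mR=18680/25181
obs B: pose=(6,-8,W) → sL=32/85, sR=160/313, mL=-3216/26605, mR=16816/26605
sensor matrix S = [[80/169, 80/149], [32/85, 160/313]]; det S = 5339136/133988101
solve [mL_A; mL_B] = S·[w00; w01] and [mR_A; mR_B] = S·[w10; w11]:
  w00 = -1, w01 = 1/2, w10 = 1, w11 = 1/2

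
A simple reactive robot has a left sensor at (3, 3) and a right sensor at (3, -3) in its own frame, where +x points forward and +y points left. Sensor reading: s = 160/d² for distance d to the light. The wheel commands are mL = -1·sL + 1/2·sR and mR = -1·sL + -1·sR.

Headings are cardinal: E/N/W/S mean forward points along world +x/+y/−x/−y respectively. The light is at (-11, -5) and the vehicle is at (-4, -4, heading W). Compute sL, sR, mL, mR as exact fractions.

left sensor world pos  = (-7, -7); dL² = 20
right sensor world pos = (-7, -1); dR² = 32
sL = 160/20 = 8
sR = 160/32 = 5
mL = -1·sL + 1/2·sR = -11/2
mR = -1·sL + -1·sR = -13

8 5 -11/2 -13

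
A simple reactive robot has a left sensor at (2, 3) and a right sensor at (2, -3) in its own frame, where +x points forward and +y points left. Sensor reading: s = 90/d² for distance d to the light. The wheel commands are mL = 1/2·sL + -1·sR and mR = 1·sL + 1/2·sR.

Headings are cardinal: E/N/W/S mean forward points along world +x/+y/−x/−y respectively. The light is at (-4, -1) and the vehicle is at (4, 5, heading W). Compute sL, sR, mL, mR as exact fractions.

2 10/13 3/13 31/13

left sensor world pos  = (2, 2); dL² = 45
right sensor world pos = (2, 8); dR² = 117
sL = 90/45 = 2
sR = 90/117 = 10/13
mL = 1/2·sL + -1·sR = 3/13
mR = 1·sL + 1/2·sR = 31/13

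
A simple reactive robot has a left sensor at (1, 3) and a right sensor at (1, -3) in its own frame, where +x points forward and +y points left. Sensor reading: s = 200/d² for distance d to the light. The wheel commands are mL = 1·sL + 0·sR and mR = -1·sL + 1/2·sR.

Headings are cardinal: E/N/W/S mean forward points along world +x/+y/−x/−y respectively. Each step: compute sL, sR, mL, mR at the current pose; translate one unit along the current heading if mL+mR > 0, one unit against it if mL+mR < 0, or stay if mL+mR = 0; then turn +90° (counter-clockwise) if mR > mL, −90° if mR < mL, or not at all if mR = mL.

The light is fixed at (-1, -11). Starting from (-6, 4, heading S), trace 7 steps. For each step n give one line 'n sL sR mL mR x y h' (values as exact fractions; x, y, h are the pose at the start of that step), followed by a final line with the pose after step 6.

0 1 10/13 1 -8/13 -6 4 S
1 200/157 8/13 200/157 -1972/2041 -6 3 W
2 100/153 100/117 100/153 -50/221 -7 3 N
3 200/349 200/169 200/349 1100/58981 -7 4 E
4 1 10/13 1 -8/13 -6 4 S
5 200/157 8/13 200/157 -1972/2041 -6 3 W
6 100/153 100/117 100/153 -50/221 -7 3 N
final -7 4 E

n=0: pose=(-6,4,S); sL=1, sR=10/13; mL=1, mR=-8/13; mL+mR=5/13 → advance +1; mR−mL=-21/13 → turn -1·90°
n=1: pose=(-6,3,W); sL=200/157, sR=8/13; mL=200/157, mR=-1972/2041; mL+mR=4/13 → advance +1; mR−mL=-4572/2041 → turn -1·90°
n=2: pose=(-7,3,N); sL=100/153, sR=100/117; mL=100/153, mR=-50/221; mL+mR=50/117 → advance +1; mR−mL=-1750/1989 → turn -1·90°
n=3: pose=(-7,4,E); sL=200/349, sR=200/169; mL=200/349, mR=1100/58981; mL+mR=100/169 → advance +1; mR−mL=-32700/58981 → turn -1·90°
n=4: pose=(-6,4,S); sL=1, sR=10/13; mL=1, mR=-8/13; mL+mR=5/13 → advance +1; mR−mL=-21/13 → turn -1·90°
n=5: pose=(-6,3,W); sL=200/157, sR=8/13; mL=200/157, mR=-1972/2041; mL+mR=4/13 → advance +1; mR−mL=-4572/2041 → turn -1·90°
n=6: pose=(-7,3,N); sL=100/153, sR=100/117; mL=100/153, mR=-50/221; mL+mR=50/117 → advance +1; mR−mL=-1750/1989 → turn -1·90°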